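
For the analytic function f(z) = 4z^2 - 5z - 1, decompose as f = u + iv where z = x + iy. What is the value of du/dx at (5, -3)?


Step 1: f(z) = 4(x+iy)^2 - 5(x+iy) - 1
Step 2: u = 4(x^2 - y^2) - 5x - 1
Step 3: u_x = 8x - 5
Step 4: At (5, -3): u_x = 40 - 5 = 35

35


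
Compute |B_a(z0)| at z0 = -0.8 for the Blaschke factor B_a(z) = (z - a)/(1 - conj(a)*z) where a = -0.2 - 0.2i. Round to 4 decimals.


Step 1: Numerator z0 - a = -0.8 - (-0.2 - 0.2i) = -0.6 + 0.2i
Step 2: Denominator 1 - conj(a)*z0 = 1 - (-0.2 + 0.2i)*(-0.8) = 0.84 + 0.16i
Step 3: |z0 - a|^2 = (-0.6)^2 + 0.2^2 = 0.4; |1 - conj(a)*z0|^2 = 0.84^2 + 0.16^2 = 0.7312
Step 4: |B_a(-0.8)| = sqrt(0.4 / 0.7312) = sqrt(0.547046)
Step 5: = 0.7396

0.7396


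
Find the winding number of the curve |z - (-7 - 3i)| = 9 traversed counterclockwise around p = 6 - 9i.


Step 1: Center c = (-7, -3), radius = 9
Step 2: |p - c|^2 = 13^2 + (-6)^2 = 205
Step 3: r^2 = 81
Step 4: |p-c| > r so winding number = 0

0


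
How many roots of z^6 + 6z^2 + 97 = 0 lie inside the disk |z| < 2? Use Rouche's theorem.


Step 1: On |z| = 2 the three terms have sizes |z^6| = 2^6 = 64, |6z^2| = 6*2^2 = 24, |97| = 97
Step 2: The dominant term is g(z) = 97; let h(z) = z^6 + 6z^2 so f = g + h
Step 3: On |z| = 2: |g| = 97 and |h| <= 64 + 24 = 88
Step 4: Since 97 > 88, |h| < |g| on |z| = 2, so by Rouche f has the same number of zeros as g inside |z| < 2
Step 5: g(z) = 97 is a nonzero constant with no zeros inside |z| < 2. Answer = 0

0


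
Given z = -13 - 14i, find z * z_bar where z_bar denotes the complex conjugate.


Step 1: conj(z) = -13 + 14i
Step 2: z * conj(z) = (-13)^2 + (-14)^2
Step 3: = 169 + 196 = 365

365


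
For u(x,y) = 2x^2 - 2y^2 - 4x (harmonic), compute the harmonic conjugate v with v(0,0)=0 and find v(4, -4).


Step 1: v_x = -u_y = 4y + 0
Step 2: v_y = u_x = 4x - 4
Step 3: v = 4xy - 4y + C
Step 4: v(0,0) = 0 => C = 0
Step 5: v(4, -4) = -48

-48


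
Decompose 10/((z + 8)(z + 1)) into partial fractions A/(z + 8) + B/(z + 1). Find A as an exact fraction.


Step 1: Multiply both sides by (z + 8) and set z = -8
Step 2: A = 10 / (-8 + 1)
Step 3: A = 10 / (-7)
Step 4: A = -10/7

-10/7


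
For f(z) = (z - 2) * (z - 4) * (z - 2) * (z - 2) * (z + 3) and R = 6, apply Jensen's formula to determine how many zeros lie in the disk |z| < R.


Jensen's formula: (1/2pi)*integral log|f(Re^it)|dt = log|f(0)| + sum_{|a_k|<R} log(R/|a_k|)
Step 1: f(0) = (-2) * (-4) * (-2) * (-2) * 3 = 96
Step 2: log|f(0)| = log|2| + log|4| + log|2| + log|2| + log|-3| = 4.5643
Step 3: Zeros inside |z| < 6: 2, 4, 2, 2, -3
Step 4: Jensen sum = log(6/2) + log(6/4) + log(6/2) + log(6/2) + log(6/3) = 4.3944
Step 5: n(R) = number of terms in the Jensen sum = count of zeros inside |z| < 6 = 5

5


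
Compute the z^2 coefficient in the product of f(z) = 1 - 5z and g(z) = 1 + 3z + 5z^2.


Step 1: z^2 term in f*g comes from: (1)*(5z^2) + (-5z)*(3z) + (0)*(1)
Step 2: = 5 - 15 + 0
Step 3: = -10

-10


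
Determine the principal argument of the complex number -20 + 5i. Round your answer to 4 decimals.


Step 1: z = -20 + 5i
Step 2: arg(z) = atan2(5, -20)
Step 3: arg(z) = 2.8966

2.8966


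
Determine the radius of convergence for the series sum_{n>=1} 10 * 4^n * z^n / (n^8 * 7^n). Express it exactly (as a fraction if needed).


Step 1: General term a_n = 10 * 4^n / (n^8 * 7^n)
Step 2: By the root test, |a_n|^(1/n) = 10^(1/n) * 4 / (n^(8/n) * 7) -> 4/7 as n -> infinity (since 10^(1/n) -> 1 and n^(8/n) -> 1)
Step 3: R = 1/lim|a_n|^(1/n) = 7/4

7/4


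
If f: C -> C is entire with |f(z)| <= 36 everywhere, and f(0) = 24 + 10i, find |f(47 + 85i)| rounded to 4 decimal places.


Step 1: By Liouville's theorem, a bounded entire function is constant.
Step 2: f(z) = f(0) = 24 + 10i for all z.
Step 3: |f(w)| = |24 + 10i| = sqrt(576 + 100)
Step 4: = 26.0

26.0


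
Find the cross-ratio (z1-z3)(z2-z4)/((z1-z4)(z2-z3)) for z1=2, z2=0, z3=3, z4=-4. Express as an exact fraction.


Step 1: (z1-z3)(z2-z4) = (-1) * 4 = -4
Step 2: (z1-z4)(z2-z3) = 6 * (-3) = -18
Step 3: Cross-ratio = 4/18 = 2/9

2/9


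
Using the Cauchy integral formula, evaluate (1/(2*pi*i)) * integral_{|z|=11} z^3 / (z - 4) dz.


Step 1: f(z) = z^3, a = 4 is inside |z| = 11
Step 2: By Cauchy integral formula: (1/(2pi*i)) * integral = f(a)
Step 3: f(4) = 4^3 = 64

64


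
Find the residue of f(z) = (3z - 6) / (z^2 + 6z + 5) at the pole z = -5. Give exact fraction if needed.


Step 1: Q(z) = z^2 + 6z + 5 = (z + 5)(z + 1)
Step 2: Q'(z) = 2z + 6
Step 3: Q'(-5) = -4, P(-5) = -21
Step 4: Res = P(-5)/Q'(-5) = -21/(-4) = 21/4

21/4


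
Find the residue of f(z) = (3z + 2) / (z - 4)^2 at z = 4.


Step 1: Pole of order 2 at z = 4
Step 2: Res = lim d/dz [(z - 4)^2 * f(z)] as z -> 4
Step 3: (z - 4)^2 * f(z) = 3z + 2
Step 4: d/dz[3z + 2] = 3

3


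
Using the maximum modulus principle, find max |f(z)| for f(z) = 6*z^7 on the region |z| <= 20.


Step 1: On |z| = 20, |f(z)| = 6 * |z|^7 = 6 * 20^7
Step 2: By maximum modulus principle, maximum is on boundary.
Step 3: Maximum = 6 * 1280000000 = 7680000000

7680000000


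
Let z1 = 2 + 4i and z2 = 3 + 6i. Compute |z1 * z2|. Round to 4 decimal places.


Step 1: |z1| = sqrt(2^2 + 4^2) = sqrt(20)
Step 2: |z2| = sqrt(3^2 + 6^2) = sqrt(45)
Step 3: |z1*z2| = |z1|*|z2| = sqrt(20) * sqrt(45) = sqrt(20 * 45) = sqrt(900)
Step 4: = 30.0

30.0


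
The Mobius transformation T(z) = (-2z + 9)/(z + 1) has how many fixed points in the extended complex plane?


Step 1: Fixed points satisfy T(z) = z
Step 2: z^2 + 3z - 9 = 0
Step 3: Discriminant = 3^2 - 4*1*(-9) = 45
Step 4: Number of fixed points = 2

2


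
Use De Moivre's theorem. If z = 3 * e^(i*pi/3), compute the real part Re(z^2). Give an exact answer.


Step 1: By De Moivre's theorem, z^2 = 3^2 * e^(i*2*pi/3) = 9 * (cos(2*pi/3) + i*sin(2*pi/3))
Step 2: |z|^2 = 3^2 = 9
Step 3: The angle 2*pi/3 already lies in [0, 2*pi)
Step 4: cos(2*pi/3) = -1/2
Step 5: Re(z^2) = 9 * (-1/2) = -9/2

-9/2


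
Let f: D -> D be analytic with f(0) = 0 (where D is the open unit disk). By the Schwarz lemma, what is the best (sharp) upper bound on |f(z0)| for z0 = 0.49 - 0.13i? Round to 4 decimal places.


Step 1: Schwarz lemma: if f: D -> D is analytic with f(0) = 0, then |f(z)| <= |z| for all z in D, and this is sharp (f(z) = z).
Step 2: |z0|^2 = 0.49^2 + (-0.13)^2 = 0.257
Step 3: |z0| = sqrt(0.257) = 0.506952
Step 4: Best bound = |z0| = 0.507

0.507


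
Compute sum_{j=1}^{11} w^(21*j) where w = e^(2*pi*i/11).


Step 1: The sum sum_{j=1}^{n} w^(k*j) equals n if n | k, else 0.
Step 2: Here n = 11, k = 21
Step 3: Does n divide k? 11 | 21 -> False
Step 4: Sum = 0

0


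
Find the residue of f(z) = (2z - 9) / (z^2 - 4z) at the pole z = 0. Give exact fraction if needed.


Step 1: Q(z) = z^2 - 4z = (z)(z - 4)
Step 2: Q'(z) = 2z - 4
Step 3: Q'(0) = -4, P(0) = -9
Step 4: Res = P(0)/Q'(0) = -9/(-4) = 9/4

9/4


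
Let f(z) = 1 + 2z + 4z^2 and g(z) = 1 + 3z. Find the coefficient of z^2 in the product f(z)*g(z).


Step 1: z^2 term in f*g comes from: (1)*(0) + (2z)*(3z) + (4z^2)*(1)
Step 2: = 0 + 6 + 4
Step 3: = 10

10


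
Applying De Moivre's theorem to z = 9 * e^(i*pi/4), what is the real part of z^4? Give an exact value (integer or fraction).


Step 1: By De Moivre's theorem, z^4 = 9^4 * e^(i*4*pi/4) = 6561 * (cos(pi) + i*sin(pi))
Step 2: |z|^4 = 9^4 = 6561
Step 3: The angle pi already lies in [0, 2*pi)
Step 4: cos(pi) = -1
Step 5: Re(z^4) = 6561 * (-1) = -6561

-6561


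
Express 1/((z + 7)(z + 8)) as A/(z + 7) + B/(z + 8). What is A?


Step 1: Multiply both sides by (z + 7) and set z = -7
Step 2: A = 1 / (-7 + 8)
Step 3: A = 1 / 1
Step 4: A = 1

1


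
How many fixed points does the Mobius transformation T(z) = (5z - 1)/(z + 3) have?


Step 1: Fixed points satisfy T(z) = z
Step 2: z^2 - 2z + 1 = 0
Step 3: Discriminant = (-2)^2 - 4*1*1 = 0
Step 4: Number of fixed points = 1

1


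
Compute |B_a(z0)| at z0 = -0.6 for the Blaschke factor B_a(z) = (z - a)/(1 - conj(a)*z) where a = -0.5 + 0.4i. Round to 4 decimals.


Step 1: Numerator z0 - a = -0.6 - (-0.5 + 0.4i) = -0.1 - 0.4i
Step 2: Denominator 1 - conj(a)*z0 = 1 - (-0.5 - 0.4i)*(-0.6) = 0.7 - 0.24i
Step 3: |z0 - a|^2 = (-0.1)^2 + (-0.4)^2 = 0.17; |1 - conj(a)*z0|^2 = 0.7^2 + (-0.24)^2 = 0.5476
Step 4: |B_a(-0.6)| = sqrt(0.17 / 0.5476) = sqrt(0.310446)
Step 5: = 0.5572

0.5572


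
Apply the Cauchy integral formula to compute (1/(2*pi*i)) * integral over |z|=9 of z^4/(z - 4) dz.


Step 1: f(z) = z^4, a = 4 is inside |z| = 9
Step 2: By Cauchy integral formula: (1/(2pi*i)) * integral = f(a)
Step 3: f(4) = 4^4 = 256

256


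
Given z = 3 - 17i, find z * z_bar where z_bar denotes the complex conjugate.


Step 1: conj(z) = 3 + 17i
Step 2: z * conj(z) = 3^2 + (-17)^2
Step 3: = 9 + 289 = 298

298


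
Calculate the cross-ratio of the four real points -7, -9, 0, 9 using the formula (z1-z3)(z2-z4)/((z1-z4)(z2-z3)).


Step 1: (z1-z3)(z2-z4) = (-7) * (-18) = 126
Step 2: (z1-z4)(z2-z3) = (-16) * (-9) = 144
Step 3: Cross-ratio = 126/144 = 7/8

7/8


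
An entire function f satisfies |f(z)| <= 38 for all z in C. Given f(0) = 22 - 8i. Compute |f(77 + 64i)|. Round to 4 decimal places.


Step 1: By Liouville's theorem, a bounded entire function is constant.
Step 2: f(z) = f(0) = 22 - 8i for all z.
Step 3: |f(w)| = |22 - 8i| = sqrt(484 + 64)
Step 4: = 23.4094

23.4094


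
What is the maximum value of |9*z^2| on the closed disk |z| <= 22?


Step 1: On |z| = 22, |f(z)| = 9 * |z|^2 = 9 * 22^2
Step 2: By maximum modulus principle, maximum is on boundary.
Step 3: Maximum = 9 * 484 = 4356

4356


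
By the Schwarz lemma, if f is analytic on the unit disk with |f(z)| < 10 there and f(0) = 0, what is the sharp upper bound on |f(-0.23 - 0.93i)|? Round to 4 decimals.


Step 1: g = f/10 maps D -> D with g(0) = 0, so by the Schwarz lemma |g(z)| <= |z|, i.e. |f(z)| <= 10|z|; this is sharp (f(z) = 10z).
Step 2: |z0|^2 = (-0.23)^2 + (-0.93)^2 = 0.9178
Step 3: |z0| = sqrt(0.9178) = 0.958019
Step 4: Best bound = 10 * |z0| = 10 * 0.958019 = 9.5802

9.5802


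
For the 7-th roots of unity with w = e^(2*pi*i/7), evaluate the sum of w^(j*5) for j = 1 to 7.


Step 1: The sum sum_{j=1}^{n} w^(k*j) equals n if n | k, else 0.
Step 2: Here n = 7, k = 5
Step 3: Does n divide k? 7 | 5 -> False
Step 4: Sum = 0

0


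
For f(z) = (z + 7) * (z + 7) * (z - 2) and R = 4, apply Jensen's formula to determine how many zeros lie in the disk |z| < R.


Jensen's formula: (1/2pi)*integral log|f(Re^it)|dt = log|f(0)| + sum_{|a_k|<R} log(R/|a_k|)
Step 1: f(0) = 7 * 7 * (-2) = -98
Step 2: log|f(0)| = log|-7| + log|-7| + log|2| = 4.585
Step 3: Zeros inside |z| < 4: 2
Step 4: Jensen sum = log(4/2) = 0.6931
Step 5: n(R) = number of terms in the Jensen sum = count of zeros inside |z| < 4 = 1

1


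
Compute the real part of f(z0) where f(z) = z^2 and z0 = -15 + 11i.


Step 1: z0 = -15 + 11i
Step 2: z0^2 = (-15)^2 - 11^2 - 330i
Step 3: real part = 225 - 121 = 104

104


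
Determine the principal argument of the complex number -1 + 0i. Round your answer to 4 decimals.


Step 1: z = -1 + 0i
Step 2: arg(z) = atan2(0, -1)
Step 3: arg(z) = 3.1416

3.1416


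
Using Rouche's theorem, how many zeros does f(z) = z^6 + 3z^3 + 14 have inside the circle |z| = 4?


Step 1: On |z| = 4 the three terms have sizes |z^6| = 4^6 = 4096, |3z^3| = 3*4^3 = 192, |14| = 14
Step 2: The dominant term is g(z) = z^6; let h(z) = 3z^3 + 14 so f = g + h
Step 3: On |z| = 4: |g| = 4096 and |h| <= 192 + 14 = 206
Step 4: Since 4096 > 206, |h| < |g| on |z| = 4, so by Rouche f has the same number of zeros as g inside |z| < 4
Step 5: g(z) = z^6 has 6 zeros (all at the origin) inside |z| < 4. Answer = 6

6


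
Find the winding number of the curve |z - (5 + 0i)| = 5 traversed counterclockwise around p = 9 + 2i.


Step 1: Center c = (5, 0), radius = 5
Step 2: |p - c|^2 = 4^2 + 2^2 = 20
Step 3: r^2 = 25
Step 4: |p-c| < r so winding number = 1

1


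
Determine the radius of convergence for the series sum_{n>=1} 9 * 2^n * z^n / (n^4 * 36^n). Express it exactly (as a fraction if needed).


Step 1: General term a_n = 9 * 2^n / (n^4 * 36^n)
Step 2: By the root test, |a_n|^(1/n) = 9^(1/n) * 2 / (n^(4/n) * 36) -> 2/36 as n -> infinity (since 9^(1/n) -> 1 and n^(4/n) -> 1)
Step 3: R = 1/lim|a_n|^(1/n) = 36/2 = 18

18


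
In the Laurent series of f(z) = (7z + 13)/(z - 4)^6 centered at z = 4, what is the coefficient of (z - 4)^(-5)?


Step 1: Write the numerator in powers of (z - 4): 7z + 13 = 7(z - 4) + (7*4 + 13) = 7(z - 4) + 41
Step 2: Divide by (z - 4)^6: f(z) = 41(z - 4)^(-6) + 7(z - 4)^(-5)
Step 3: This finite sum is the Laurent series of f about z = 4.
Step 4: Coefficient of (z - 4)^(-5) = coefficient of (z - 4) in the re-centred numerator = 7

7


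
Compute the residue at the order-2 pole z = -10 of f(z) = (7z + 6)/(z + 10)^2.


Step 1: Pole of order 2 at z = -10
Step 2: Res = lim d/dz [(z + 10)^2 * f(z)] as z -> -10
Step 3: (z + 10)^2 * f(z) = 7z + 6
Step 4: d/dz[7z + 6] = 7

7


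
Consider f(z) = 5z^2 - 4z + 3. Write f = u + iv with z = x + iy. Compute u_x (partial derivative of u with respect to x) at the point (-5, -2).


Step 1: f(z) = 5(x+iy)^2 - 4(x+iy) + 3
Step 2: u = 5(x^2 - y^2) - 4x + 3
Step 3: u_x = 10x - 4
Step 4: At (-5, -2): u_x = -50 - 4 = -54

-54


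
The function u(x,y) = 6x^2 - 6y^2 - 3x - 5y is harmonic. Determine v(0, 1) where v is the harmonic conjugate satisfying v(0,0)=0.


Step 1: v_x = -u_y = 12y + 5
Step 2: v_y = u_x = 12x - 3
Step 3: v = 12xy + 5x - 3y + C
Step 4: v(0,0) = 0 => C = 0
Step 5: v(0, 1) = -3

-3


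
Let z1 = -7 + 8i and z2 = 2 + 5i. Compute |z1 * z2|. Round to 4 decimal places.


Step 1: |z1| = sqrt((-7)^2 + 8^2) = sqrt(113)
Step 2: |z2| = sqrt(2^2 + 5^2) = sqrt(29)
Step 3: |z1*z2| = |z1|*|z2| = sqrt(113) * sqrt(29) = sqrt(113 * 29) = sqrt(3277)
Step 4: = 57.2451

57.2451


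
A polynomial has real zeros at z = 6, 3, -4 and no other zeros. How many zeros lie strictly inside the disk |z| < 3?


Step 1: Check each root:
  z = 6: |6| = 6 >= 3
  z = 3: |3| = 3 >= 3
  z = -4: |-4| = 4 >= 3
Step 2: Count = 0

0


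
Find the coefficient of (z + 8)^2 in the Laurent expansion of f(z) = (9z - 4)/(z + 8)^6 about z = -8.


Step 1: Write the numerator in powers of (z + 8): 9z - 4 = 9(z + 8) + (9*(-8) - 4) = 9(z + 8) - 76
Step 2: Divide by (z + 8)^6: f(z) = -76(z + 8)^(-6) + 9(z + 8)^(-5)
Step 3: This finite sum is the Laurent series of f about z = -8.
Step 4: Only the powers -6 and -5 appear, so the coefficient of (z + 8)^2 = 0

0


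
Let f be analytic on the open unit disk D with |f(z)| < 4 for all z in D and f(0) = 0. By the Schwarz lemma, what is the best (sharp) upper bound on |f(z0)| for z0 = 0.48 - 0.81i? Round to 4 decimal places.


Step 1: g = f/4 maps D -> D with g(0) = 0, so by the Schwarz lemma |g(z)| <= |z|, i.e. |f(z)| <= 4|z|; this is sharp (f(z) = 4z).
Step 2: |z0|^2 = 0.48^2 + (-0.81)^2 = 0.8865
Step 3: |z0| = sqrt(0.8865) = 0.941541
Step 4: Best bound = 4 * |z0| = 4 * 0.941541 = 3.7662

3.7662


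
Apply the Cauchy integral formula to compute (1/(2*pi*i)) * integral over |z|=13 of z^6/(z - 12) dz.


Step 1: f(z) = z^6, a = 12 is inside |z| = 13
Step 2: By Cauchy integral formula: (1/(2pi*i)) * integral = f(a)
Step 3: f(12) = 12^6 = 2985984

2985984


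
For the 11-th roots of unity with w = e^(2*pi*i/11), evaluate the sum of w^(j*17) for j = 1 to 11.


Step 1: The sum sum_{j=1}^{n} w^(k*j) equals n if n | k, else 0.
Step 2: Here n = 11, k = 17
Step 3: Does n divide k? 11 | 17 -> False
Step 4: Sum = 0

0


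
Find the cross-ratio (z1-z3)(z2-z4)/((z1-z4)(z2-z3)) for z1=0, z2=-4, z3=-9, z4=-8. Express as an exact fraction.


Step 1: (z1-z3)(z2-z4) = 9 * 4 = 36
Step 2: (z1-z4)(z2-z3) = 8 * 5 = 40
Step 3: Cross-ratio = 36/40 = 9/10

9/10


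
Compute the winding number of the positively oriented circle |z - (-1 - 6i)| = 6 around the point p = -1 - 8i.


Step 1: Center c = (-1, -6), radius = 6
Step 2: |p - c|^2 = 0^2 + (-2)^2 = 4
Step 3: r^2 = 36
Step 4: |p-c| < r so winding number = 1

1


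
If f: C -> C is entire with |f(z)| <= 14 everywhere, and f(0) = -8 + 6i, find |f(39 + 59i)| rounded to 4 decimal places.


Step 1: By Liouville's theorem, a bounded entire function is constant.
Step 2: f(z) = f(0) = -8 + 6i for all z.
Step 3: |f(w)| = |-8 + 6i| = sqrt(64 + 36)
Step 4: = 10.0

10.0


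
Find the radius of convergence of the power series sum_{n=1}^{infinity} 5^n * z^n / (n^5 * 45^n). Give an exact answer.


Step 1: General term a_n = 5^n / (n^5 * 45^n)
Step 2: By the root test, |a_n|^(1/n) = 5 / (n^(5/n) * 45) -> 5/45 as n -> infinity (since n^(5/n) -> 1)
Step 3: R = 1/lim|a_n|^(1/n) = 45/5 = 9

9


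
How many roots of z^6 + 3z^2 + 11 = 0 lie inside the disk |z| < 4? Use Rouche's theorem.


Step 1: On |z| = 4 the three terms have sizes |z^6| = 4^6 = 4096, |3z^2| = 3*4^2 = 48, |11| = 11
Step 2: The dominant term is g(z) = z^6; let h(z) = 3z^2 + 11 so f = g + h
Step 3: On |z| = 4: |g| = 4096 and |h| <= 48 + 11 = 59
Step 4: Since 4096 > 59, |h| < |g| on |z| = 4, so by Rouche f has the same number of zeros as g inside |z| < 4
Step 5: g(z) = z^6 has 6 zeros (all at the origin) inside |z| < 4. Answer = 6

6


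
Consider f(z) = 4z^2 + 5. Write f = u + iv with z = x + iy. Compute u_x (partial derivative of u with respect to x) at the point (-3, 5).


Step 1: f(z) = 4(x+iy)^2 + 5
Step 2: u = 4(x^2 - y^2) + 5
Step 3: u_x = 8x + 0
Step 4: At (-3, 5): u_x = -24 + 0 = -24

-24


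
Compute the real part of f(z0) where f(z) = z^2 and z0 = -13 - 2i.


Step 1: z0 = -13 - 2i
Step 2: z0^2 = (-13)^2 - (-2)^2 + 52i
Step 3: real part = 169 - 4 = 165

165


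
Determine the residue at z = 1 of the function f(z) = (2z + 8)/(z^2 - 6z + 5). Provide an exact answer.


Step 1: Q(z) = z^2 - 6z + 5 = (z - 1)(z - 5)
Step 2: Q'(z) = 2z - 6
Step 3: Q'(1) = -4, P(1) = 10
Step 4: Res = P(1)/Q'(1) = 10/(-4) = -5/2

-5/2


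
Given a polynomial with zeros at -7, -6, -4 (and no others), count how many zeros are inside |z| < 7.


Step 1: Check each root:
  z = -7: |-7| = 7 >= 7
  z = -6: |-6| = 6 < 7
  z = -4: |-4| = 4 < 7
Step 2: Count = 2

2


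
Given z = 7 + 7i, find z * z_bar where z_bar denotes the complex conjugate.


Step 1: conj(z) = 7 - 7i
Step 2: z * conj(z) = 7^2 + 7^2
Step 3: = 49 + 49 = 98

98


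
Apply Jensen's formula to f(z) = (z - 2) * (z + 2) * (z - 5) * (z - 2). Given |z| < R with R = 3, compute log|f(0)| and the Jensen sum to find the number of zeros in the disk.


Jensen's formula: (1/2pi)*integral log|f(Re^it)|dt = log|f(0)| + sum_{|a_k|<R} log(R/|a_k|)
Step 1: f(0) = (-2) * 2 * (-5) * (-2) = -40
Step 2: log|f(0)| = log|2| + log|-2| + log|5| + log|2| = 3.6889
Step 3: Zeros inside |z| < 3: 2, -2, 2
Step 4: Jensen sum = log(3/2) + log(3/2) + log(3/2) = 1.2164
Step 5: n(R) = number of terms in the Jensen sum = count of zeros inside |z| < 3 = 3

3


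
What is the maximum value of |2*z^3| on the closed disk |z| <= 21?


Step 1: On |z| = 21, |f(z)| = 2 * |z|^3 = 2 * 21^3
Step 2: By maximum modulus principle, maximum is on boundary.
Step 3: Maximum = 2 * 9261 = 18522

18522


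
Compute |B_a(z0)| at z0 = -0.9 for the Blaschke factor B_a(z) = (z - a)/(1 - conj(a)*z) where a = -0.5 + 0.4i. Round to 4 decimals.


Step 1: Numerator z0 - a = -0.9 - (-0.5 + 0.4i) = -0.4 - 0.4i
Step 2: Denominator 1 - conj(a)*z0 = 1 - (-0.5 - 0.4i)*(-0.9) = 0.55 - 0.36i
Step 3: |z0 - a|^2 = (-0.4)^2 + (-0.4)^2 = 0.32; |1 - conj(a)*z0|^2 = 0.55^2 + (-0.36)^2 = 0.4321
Step 4: |B_a(-0.9)| = sqrt(0.32 / 0.4321) = sqrt(0.740569)
Step 5: = 0.8606

0.8606


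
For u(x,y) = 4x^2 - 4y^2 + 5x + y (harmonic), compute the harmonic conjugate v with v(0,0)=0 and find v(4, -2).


Step 1: v_x = -u_y = 8y - 1
Step 2: v_y = u_x = 8x + 5
Step 3: v = 8xy - x + 5y + C
Step 4: v(0,0) = 0 => C = 0
Step 5: v(4, -2) = -78

-78


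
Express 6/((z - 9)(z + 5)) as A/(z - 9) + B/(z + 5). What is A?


Step 1: Multiply both sides by (z - 9) and set z = 9
Step 2: A = 6 / (9 + 5)
Step 3: A = 6 / 14
Step 4: A = 3/7

3/7


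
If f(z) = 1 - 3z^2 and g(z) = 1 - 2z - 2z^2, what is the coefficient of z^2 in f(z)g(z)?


Step 1: z^2 term in f*g comes from: (1)*(-2z^2) + (0)*(-2z) + (-3z^2)*(1)
Step 2: = -2 + 0 - 3
Step 3: = -5

-5


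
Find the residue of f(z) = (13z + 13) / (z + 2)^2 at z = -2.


Step 1: Pole of order 2 at z = -2
Step 2: Res = lim d/dz [(z + 2)^2 * f(z)] as z -> -2
Step 3: (z + 2)^2 * f(z) = 13z + 13
Step 4: d/dz[13z + 13] = 13

13


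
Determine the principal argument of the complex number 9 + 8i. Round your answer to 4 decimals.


Step 1: z = 9 + 8i
Step 2: arg(z) = atan2(8, 9)
Step 3: arg(z) = 0.7266

0.7266


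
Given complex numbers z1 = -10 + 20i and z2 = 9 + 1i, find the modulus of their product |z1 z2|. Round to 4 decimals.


Step 1: |z1| = sqrt((-10)^2 + 20^2) = sqrt(500)
Step 2: |z2| = sqrt(9^2 + 1^2) = sqrt(82)
Step 3: |z1*z2| = |z1|*|z2| = sqrt(500) * sqrt(82) = sqrt(500 * 82) = sqrt(41000)
Step 4: = 202.4846

202.4846


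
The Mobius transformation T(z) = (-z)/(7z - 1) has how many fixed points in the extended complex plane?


Step 1: Fixed points satisfy T(z) = z
Step 2: 7z^2 = 0
Step 3: Discriminant = 0^2 - 4*7*0 = 0
Step 4: Number of fixed points = 1

1


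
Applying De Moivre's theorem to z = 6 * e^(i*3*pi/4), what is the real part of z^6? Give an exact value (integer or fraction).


Step 1: By De Moivre's theorem, z^6 = 6^6 * e^(i*6*3*pi/4) = 46656 * (cos(9*pi/2) + i*sin(9*pi/2))
Step 2: |z|^6 = 6^6 = 46656
Step 3: Reduce the angle mod 2*pi: 9*pi/2 - 4*pi = pi/2
Step 4: cos(pi/2) = 0
Step 5: Re(z^6) = 46656 * 0 = 0

0


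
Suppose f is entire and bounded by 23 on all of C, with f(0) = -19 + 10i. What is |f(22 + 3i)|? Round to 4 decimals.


Step 1: By Liouville's theorem, a bounded entire function is constant.
Step 2: f(z) = f(0) = -19 + 10i for all z.
Step 3: |f(w)| = |-19 + 10i| = sqrt(361 + 100)
Step 4: = 21.4709

21.4709


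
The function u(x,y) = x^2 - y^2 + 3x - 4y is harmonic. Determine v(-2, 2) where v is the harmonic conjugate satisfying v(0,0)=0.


Step 1: v_x = -u_y = 2y + 4
Step 2: v_y = u_x = 2x + 3
Step 3: v = 2xy + 4x + 3y + C
Step 4: v(0,0) = 0 => C = 0
Step 5: v(-2, 2) = -10

-10


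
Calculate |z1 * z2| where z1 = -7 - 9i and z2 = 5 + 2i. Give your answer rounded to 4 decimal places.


Step 1: |z1| = sqrt((-7)^2 + (-9)^2) = sqrt(130)
Step 2: |z2| = sqrt(5^2 + 2^2) = sqrt(29)
Step 3: |z1*z2| = |z1|*|z2| = sqrt(130) * sqrt(29) = sqrt(130 * 29) = sqrt(3770)
Step 4: = 61.4003

61.4003


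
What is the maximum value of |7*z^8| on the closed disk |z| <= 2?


Step 1: On |z| = 2, |f(z)| = 7 * |z|^8 = 7 * 2^8
Step 2: By maximum modulus principle, maximum is on boundary.
Step 3: Maximum = 7 * 256 = 1792

1792


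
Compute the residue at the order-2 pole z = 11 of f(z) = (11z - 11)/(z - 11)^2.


Step 1: Pole of order 2 at z = 11
Step 2: Res = lim d/dz [(z - 11)^2 * f(z)] as z -> 11
Step 3: (z - 11)^2 * f(z) = 11z - 11
Step 4: d/dz[11z - 11] = 11

11


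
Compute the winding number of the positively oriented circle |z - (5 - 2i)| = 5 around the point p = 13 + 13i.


Step 1: Center c = (5, -2), radius = 5
Step 2: |p - c|^2 = 8^2 + 15^2 = 289
Step 3: r^2 = 25
Step 4: |p-c| > r so winding number = 0

0


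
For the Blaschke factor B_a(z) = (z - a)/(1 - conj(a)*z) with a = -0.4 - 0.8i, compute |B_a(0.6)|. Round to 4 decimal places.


Step 1: Numerator z0 - a = 0.6 - (-0.4 - 0.8i) = 1 + 0.8i
Step 2: Denominator 1 - conj(a)*z0 = 1 - (-0.4 + 0.8i)*0.6 = 1.24 - 0.48i
Step 3: |z0 - a|^2 = 1^2 + 0.8^2 = 1.64; |1 - conj(a)*z0|^2 = 1.24^2 + (-0.48)^2 = 1.768
Step 4: |B_a(0.6)| = sqrt(1.64 / 1.768) = sqrt(0.927602)
Step 5: = 0.9631

0.9631


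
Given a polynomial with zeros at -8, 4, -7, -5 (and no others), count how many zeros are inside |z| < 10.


Step 1: Check each root:
  z = -8: |-8| = 8 < 10
  z = 4: |4| = 4 < 10
  z = -7: |-7| = 7 < 10
  z = -5: |-5| = 5 < 10
Step 2: Count = 4

4


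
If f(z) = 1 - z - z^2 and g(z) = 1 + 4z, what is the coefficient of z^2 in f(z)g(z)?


Step 1: z^2 term in f*g comes from: (1)*(0) + (-z)*(4z) + (-z^2)*(1)
Step 2: = 0 - 4 - 1
Step 3: = -5

-5


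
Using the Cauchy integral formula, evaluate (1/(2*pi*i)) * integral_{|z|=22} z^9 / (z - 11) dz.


Step 1: f(z) = z^9, a = 11 is inside |z| = 22
Step 2: By Cauchy integral formula: (1/(2pi*i)) * integral = f(a)
Step 3: f(11) = 11^9 = 2357947691

2357947691


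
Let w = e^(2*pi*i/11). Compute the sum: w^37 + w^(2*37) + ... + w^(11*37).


Step 1: The sum sum_{j=1}^{n} w^(k*j) equals n if n | k, else 0.
Step 2: Here n = 11, k = 37
Step 3: Does n divide k? 11 | 37 -> False
Step 4: Sum = 0

0


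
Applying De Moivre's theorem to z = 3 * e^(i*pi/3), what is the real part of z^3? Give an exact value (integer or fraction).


Step 1: By De Moivre's theorem, z^3 = 3^3 * e^(i*3*pi/3) = 27 * (cos(pi) + i*sin(pi))
Step 2: |z|^3 = 3^3 = 27
Step 3: The angle pi already lies in [0, 2*pi)
Step 4: cos(pi) = -1
Step 5: Re(z^3) = 27 * (-1) = -27

-27


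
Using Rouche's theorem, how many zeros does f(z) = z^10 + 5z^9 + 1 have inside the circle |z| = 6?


Step 1: On |z| = 6 the three terms have sizes |z^10| = 6^10 = 60466176, |5z^9| = 5*6^9 = 50388480, |1| = 1
Step 2: The dominant term is g(z) = z^10; let h(z) = 5z^9 + 1 so f = g + h
Step 3: On |z| = 6: |g| = 60466176 and |h| <= 50388480 + 1 = 50388481
Step 4: Since 60466176 > 50388481, |h| < |g| on |z| = 6, so by Rouche f has the same number of zeros as g inside |z| < 6
Step 5: g(z) = z^10 has 10 zeros (all at the origin) inside |z| < 6. Answer = 10

10


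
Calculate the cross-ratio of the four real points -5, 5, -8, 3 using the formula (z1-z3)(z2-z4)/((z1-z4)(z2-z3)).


Step 1: (z1-z3)(z2-z4) = 3 * 2 = 6
Step 2: (z1-z4)(z2-z3) = (-8) * 13 = -104
Step 3: Cross-ratio = -6/104 = -3/52

-3/52


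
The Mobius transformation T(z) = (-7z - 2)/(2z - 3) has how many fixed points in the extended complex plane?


Step 1: Fixed points satisfy T(z) = z
Step 2: 2z^2 + 4z + 2 = 0
Step 3: Discriminant = 4^2 - 4*2*2 = 0
Step 4: Number of fixed points = 1

1


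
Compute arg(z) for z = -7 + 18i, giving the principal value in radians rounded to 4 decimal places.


Step 1: z = -7 + 18i
Step 2: arg(z) = atan2(18, -7)
Step 3: arg(z) = 1.9417

1.9417


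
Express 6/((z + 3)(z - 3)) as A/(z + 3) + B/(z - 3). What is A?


Step 1: Multiply both sides by (z + 3) and set z = -3
Step 2: A = 6 / (-3 - 3)
Step 3: A = 6 / (-6)
Step 4: A = -1

-1


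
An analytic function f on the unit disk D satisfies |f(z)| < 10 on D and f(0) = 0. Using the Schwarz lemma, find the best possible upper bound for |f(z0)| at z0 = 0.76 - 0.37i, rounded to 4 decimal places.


Step 1: g = f/10 maps D -> D with g(0) = 0, so by the Schwarz lemma |g(z)| <= |z|, i.e. |f(z)| <= 10|z|; this is sharp (f(z) = 10z).
Step 2: |z0|^2 = 0.76^2 + (-0.37)^2 = 0.7145
Step 3: |z0| = sqrt(0.7145) = 0.845281
Step 4: Best bound = 10 * |z0| = 10 * 0.845281 = 8.4528

8.4528


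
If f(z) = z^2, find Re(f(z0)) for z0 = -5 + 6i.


Step 1: z0 = -5 + 6i
Step 2: z0^2 = (-5)^2 - 6^2 - 60i
Step 3: real part = 25 - 36 = -11

-11


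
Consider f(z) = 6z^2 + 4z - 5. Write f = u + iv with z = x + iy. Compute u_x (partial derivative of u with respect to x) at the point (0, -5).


Step 1: f(z) = 6(x+iy)^2 + 4(x+iy) - 5
Step 2: u = 6(x^2 - y^2) + 4x - 5
Step 3: u_x = 12x + 4
Step 4: At (0, -5): u_x = 0 + 4 = 4

4


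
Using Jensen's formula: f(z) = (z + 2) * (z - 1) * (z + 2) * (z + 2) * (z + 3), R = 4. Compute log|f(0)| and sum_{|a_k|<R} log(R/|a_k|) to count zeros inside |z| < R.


Jensen's formula: (1/2pi)*integral log|f(Re^it)|dt = log|f(0)| + sum_{|a_k|<R} log(R/|a_k|)
Step 1: f(0) = 2 * (-1) * 2 * 2 * 3 = -24
Step 2: log|f(0)| = log|-2| + log|1| + log|-2| + log|-2| + log|-3| = 3.1781
Step 3: Zeros inside |z| < 4: -2, 1, -2, -2, -3
Step 4: Jensen sum = log(4/2) + log(4/1) + log(4/2) + log(4/2) + log(4/3) = 3.7534
Step 5: n(R) = number of terms in the Jensen sum = count of zeros inside |z| < 4 = 5

5


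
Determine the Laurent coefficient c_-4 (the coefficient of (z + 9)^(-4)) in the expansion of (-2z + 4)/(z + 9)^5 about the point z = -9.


Step 1: Write the numerator in powers of (z + 9): -2z + 4 = -2(z + 9) + (-2*(-9) + 4) = -2(z + 9) + 22
Step 2: Divide by (z + 9)^5: f(z) = 22(z + 9)^(-5) - 2(z + 9)^(-4)
Step 3: This finite sum is the Laurent series of f about z = -9.
Step 4: Coefficient of (z + 9)^(-4) = coefficient of (z + 9) in the re-centred numerator = -2

-2


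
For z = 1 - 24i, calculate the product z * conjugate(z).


Step 1: conj(z) = 1 + 24i
Step 2: z * conj(z) = 1^2 + (-24)^2
Step 3: = 1 + 576 = 577

577


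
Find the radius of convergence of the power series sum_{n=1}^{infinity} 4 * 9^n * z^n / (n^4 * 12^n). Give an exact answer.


Step 1: General term a_n = 4 * 9^n / (n^4 * 12^n)
Step 2: By the root test, |a_n|^(1/n) = 4^(1/n) * 9 / (n^(4/n) * 12) -> 9/12 as n -> infinity (since 4^(1/n) -> 1 and n^(4/n) -> 1)
Step 3: R = 1/lim|a_n|^(1/n) = 12/9 = 4/3

4/3


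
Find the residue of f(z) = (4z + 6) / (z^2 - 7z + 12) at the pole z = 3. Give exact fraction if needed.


Step 1: Q(z) = z^2 - 7z + 12 = (z - 3)(z - 4)
Step 2: Q'(z) = 2z - 7
Step 3: Q'(3) = -1, P(3) = 18
Step 4: Res = P(3)/Q'(3) = 18/(-1) = -18

-18


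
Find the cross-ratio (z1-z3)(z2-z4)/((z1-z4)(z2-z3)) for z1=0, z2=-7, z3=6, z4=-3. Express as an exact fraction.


Step 1: (z1-z3)(z2-z4) = (-6) * (-4) = 24
Step 2: (z1-z4)(z2-z3) = 3 * (-13) = -39
Step 3: Cross-ratio = -24/39 = -8/13

-8/13


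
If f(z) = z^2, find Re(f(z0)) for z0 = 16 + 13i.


Step 1: z0 = 16 + 13i
Step 2: z0^2 = 16^2 - 13^2 + 416i
Step 3: real part = 256 - 169 = 87

87


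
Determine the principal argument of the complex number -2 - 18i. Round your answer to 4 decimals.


Step 1: z = -2 - 18i
Step 2: arg(z) = atan2(-18, -2)
Step 3: arg(z) = -1.6815

-1.6815


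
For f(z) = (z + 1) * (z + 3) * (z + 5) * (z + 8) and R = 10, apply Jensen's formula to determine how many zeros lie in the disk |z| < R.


Jensen's formula: (1/2pi)*integral log|f(Re^it)|dt = log|f(0)| + sum_{|a_k|<R} log(R/|a_k|)
Step 1: f(0) = 1 * 3 * 5 * 8 = 120
Step 2: log|f(0)| = log|-1| + log|-3| + log|-5| + log|-8| = 4.7875
Step 3: Zeros inside |z| < 10: -1, -3, -5, -8
Step 4: Jensen sum = log(10/1) + log(10/3) + log(10/5) + log(10/8) = 4.4228
Step 5: n(R) = number of terms in the Jensen sum = count of zeros inside |z| < 10 = 4

4


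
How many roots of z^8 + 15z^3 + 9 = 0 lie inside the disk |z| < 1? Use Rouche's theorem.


Step 1: On |z| = 1 the three terms have sizes |z^8| = 1^8 = 1, |15z^3| = 15*1^3 = 15, |9| = 9
Step 2: The dominant term is g(z) = 15z^3; let h(z) = z^8 + 9 so f = g + h
Step 3: On |z| = 1: |g| = 15 and |h| <= 1 + 9 = 10
Step 4: Since 15 > 10, |h| < |g| on |z| = 1, so by Rouche f has the same number of zeros as g inside |z| < 1
Step 5: g(z) = 15z^3 has 3 zeros (at the origin, multiplicity 3) inside |z| < 1. Answer = 3

3


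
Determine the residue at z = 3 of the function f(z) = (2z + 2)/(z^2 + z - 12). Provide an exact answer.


Step 1: Q(z) = z^2 + z - 12 = (z - 3)(z + 4)
Step 2: Q'(z) = 2z + 1
Step 3: Q'(3) = 7, P(3) = 8
Step 4: Res = P(3)/Q'(3) = 8/7 = 8/7

8/7


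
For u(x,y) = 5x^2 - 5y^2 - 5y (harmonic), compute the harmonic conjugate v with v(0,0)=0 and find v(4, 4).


Step 1: v_x = -u_y = 10y + 5
Step 2: v_y = u_x = 10x + 0
Step 3: v = 10xy + 5x + C
Step 4: v(0,0) = 0 => C = 0
Step 5: v(4, 4) = 180

180


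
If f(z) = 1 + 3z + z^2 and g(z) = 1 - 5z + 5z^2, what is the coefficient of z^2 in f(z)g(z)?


Step 1: z^2 term in f*g comes from: (1)*(5z^2) + (3z)*(-5z) + (z^2)*(1)
Step 2: = 5 - 15 + 1
Step 3: = -9

-9


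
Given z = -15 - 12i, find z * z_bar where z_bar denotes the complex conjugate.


Step 1: conj(z) = -15 + 12i
Step 2: z * conj(z) = (-15)^2 + (-12)^2
Step 3: = 225 + 144 = 369

369


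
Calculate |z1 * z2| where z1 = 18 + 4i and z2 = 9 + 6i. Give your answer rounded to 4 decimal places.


Step 1: |z1| = sqrt(18^2 + 4^2) = sqrt(340)
Step 2: |z2| = sqrt(9^2 + 6^2) = sqrt(117)
Step 3: |z1*z2| = |z1|*|z2| = sqrt(340) * sqrt(117) = sqrt(340 * 117) = sqrt(39780)
Step 4: = 199.4492

199.4492


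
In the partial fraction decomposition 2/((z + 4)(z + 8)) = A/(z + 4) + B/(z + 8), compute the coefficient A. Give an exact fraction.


Step 1: Multiply both sides by (z + 4) and set z = -4
Step 2: A = 2 / (-4 + 8)
Step 3: A = 2 / 4
Step 4: A = 1/2

1/2


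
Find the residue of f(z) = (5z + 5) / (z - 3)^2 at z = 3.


Step 1: Pole of order 2 at z = 3
Step 2: Res = lim d/dz [(z - 3)^2 * f(z)] as z -> 3
Step 3: (z - 3)^2 * f(z) = 5z + 5
Step 4: d/dz[5z + 5] = 5

5


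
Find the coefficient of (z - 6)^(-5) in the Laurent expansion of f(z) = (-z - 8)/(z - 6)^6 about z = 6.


Step 1: Write the numerator in powers of (z - 6): -z - 8 = -(z - 6) + (-1*6 - 8) = -(z - 6) - 14
Step 2: Divide by (z - 6)^6: f(z) = -14(z - 6)^(-6) - (z - 6)^(-5)
Step 3: This finite sum is the Laurent series of f about z = 6.
Step 4: Coefficient of (z - 6)^(-5) = coefficient of (z - 6) in the re-centred numerator = -1

-1


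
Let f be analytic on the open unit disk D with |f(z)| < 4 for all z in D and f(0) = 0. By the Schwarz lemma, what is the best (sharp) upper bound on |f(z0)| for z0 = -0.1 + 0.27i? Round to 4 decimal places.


Step 1: g = f/4 maps D -> D with g(0) = 0, so by the Schwarz lemma |g(z)| <= |z|, i.e. |f(z)| <= 4|z|; this is sharp (f(z) = 4z).
Step 2: |z0|^2 = (-0.1)^2 + 0.27^2 = 0.0829
Step 3: |z0| = sqrt(0.0829) = 0.287924
Step 4: Best bound = 4 * |z0| = 4 * 0.287924 = 1.1517

1.1517


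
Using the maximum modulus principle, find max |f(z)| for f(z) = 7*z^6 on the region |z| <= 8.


Step 1: On |z| = 8, |f(z)| = 7 * |z|^6 = 7 * 8^6
Step 2: By maximum modulus principle, maximum is on boundary.
Step 3: Maximum = 7 * 262144 = 1835008

1835008


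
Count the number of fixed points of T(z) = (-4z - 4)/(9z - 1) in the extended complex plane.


Step 1: Fixed points satisfy T(z) = z
Step 2: 9z^2 + 3z + 4 = 0
Step 3: Discriminant = 3^2 - 4*9*4 = -135
Step 4: Number of fixed points = 2

2


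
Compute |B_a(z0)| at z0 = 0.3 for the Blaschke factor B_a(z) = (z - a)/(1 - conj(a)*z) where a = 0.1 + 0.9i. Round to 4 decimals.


Step 1: Numerator z0 - a = 0.3 - (0.1 + 0.9i) = 0.2 - 0.9i
Step 2: Denominator 1 - conj(a)*z0 = 1 - (0.1 - 0.9i)*0.3 = 0.97 + 0.27i
Step 3: |z0 - a|^2 = 0.2^2 + (-0.9)^2 = 0.85; |1 - conj(a)*z0|^2 = 0.97^2 + 0.27^2 = 1.0138
Step 4: |B_a(0.3)| = sqrt(0.85 / 1.0138) = sqrt(0.83843)
Step 5: = 0.9157

0.9157


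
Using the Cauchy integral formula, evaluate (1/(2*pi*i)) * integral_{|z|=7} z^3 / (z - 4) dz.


Step 1: f(z) = z^3, a = 4 is inside |z| = 7
Step 2: By Cauchy integral formula: (1/(2pi*i)) * integral = f(a)
Step 3: f(4) = 4^3 = 64

64


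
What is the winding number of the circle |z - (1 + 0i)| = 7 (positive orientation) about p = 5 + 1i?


Step 1: Center c = (1, 0), radius = 7
Step 2: |p - c|^2 = 4^2 + 1^2 = 17
Step 3: r^2 = 49
Step 4: |p-c| < r so winding number = 1

1


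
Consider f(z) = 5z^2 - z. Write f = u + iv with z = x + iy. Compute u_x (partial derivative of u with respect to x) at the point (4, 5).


Step 1: f(z) = 5(x+iy)^2 - (x+iy) + 0
Step 2: u = 5(x^2 - y^2) - x + 0
Step 3: u_x = 10x - 1
Step 4: At (4, 5): u_x = 40 - 1 = 39

39


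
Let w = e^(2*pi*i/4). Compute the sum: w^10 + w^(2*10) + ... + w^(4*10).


Step 1: The sum sum_{j=1}^{n} w^(k*j) equals n if n | k, else 0.
Step 2: Here n = 4, k = 10
Step 3: Does n divide k? 4 | 10 -> False
Step 4: Sum = 0

0


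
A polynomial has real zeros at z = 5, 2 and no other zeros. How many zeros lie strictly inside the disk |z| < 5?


Step 1: Check each root:
  z = 5: |5| = 5 >= 5
  z = 2: |2| = 2 < 5
Step 2: Count = 1

1


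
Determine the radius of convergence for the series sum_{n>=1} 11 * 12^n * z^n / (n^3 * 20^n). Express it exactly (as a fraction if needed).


Step 1: General term a_n = 11 * 12^n / (n^3 * 20^n)
Step 2: By the root test, |a_n|^(1/n) = 11^(1/n) * 12 / (n^(3/n) * 20) -> 12/20 as n -> infinity (since 11^(1/n) -> 1 and n^(3/n) -> 1)
Step 3: R = 1/lim|a_n|^(1/n) = 20/12 = 5/3

5/3


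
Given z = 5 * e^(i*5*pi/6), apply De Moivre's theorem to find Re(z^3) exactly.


Step 1: By De Moivre's theorem, z^3 = 5^3 * e^(i*3*5*pi/6) = 125 * (cos(5*pi/2) + i*sin(5*pi/2))
Step 2: |z|^3 = 5^3 = 125
Step 3: Reduce the angle mod 2*pi: 5*pi/2 - 2*pi = pi/2
Step 4: cos(pi/2) = 0
Step 5: Re(z^3) = 125 * 0 = 0

0


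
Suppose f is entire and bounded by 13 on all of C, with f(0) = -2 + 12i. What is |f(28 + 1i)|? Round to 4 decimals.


Step 1: By Liouville's theorem, a bounded entire function is constant.
Step 2: f(z) = f(0) = -2 + 12i for all z.
Step 3: |f(w)| = |-2 + 12i| = sqrt(4 + 144)
Step 4: = 12.1655

12.1655


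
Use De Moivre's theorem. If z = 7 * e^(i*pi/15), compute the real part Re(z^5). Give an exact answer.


Step 1: By De Moivre's theorem, z^5 = 7^5 * e^(i*5*pi/15) = 16807 * (cos(pi/3) + i*sin(pi/3))
Step 2: |z|^5 = 7^5 = 16807
Step 3: The angle pi/3 already lies in [0, 2*pi)
Step 4: cos(pi/3) = 1/2
Step 5: Re(z^5) = 16807 * 1/2 = 16807/2

16807/2


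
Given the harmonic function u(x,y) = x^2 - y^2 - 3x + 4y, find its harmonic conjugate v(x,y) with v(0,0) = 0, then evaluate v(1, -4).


Step 1: v_x = -u_y = 2y - 4
Step 2: v_y = u_x = 2x - 3
Step 3: v = 2xy - 4x - 3y + C
Step 4: v(0,0) = 0 => C = 0
Step 5: v(1, -4) = 0

0


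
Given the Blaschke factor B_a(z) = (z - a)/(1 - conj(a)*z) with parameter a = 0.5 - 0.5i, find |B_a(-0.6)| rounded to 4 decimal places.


Step 1: Numerator z0 - a = -0.6 - (0.5 - 0.5i) = -1.1 + 0.5i
Step 2: Denominator 1 - conj(a)*z0 = 1 - (0.5 + 0.5i)*(-0.6) = 1.3 + 0.3i
Step 3: |z0 - a|^2 = (-1.1)^2 + 0.5^2 = 1.46; |1 - conj(a)*z0|^2 = 1.3^2 + 0.3^2 = 1.78
Step 4: |B_a(-0.6)| = sqrt(1.46 / 1.78) = sqrt(0.820225)
Step 5: = 0.9057

0.9057


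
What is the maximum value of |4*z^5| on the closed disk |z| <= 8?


Step 1: On |z| = 8, |f(z)| = 4 * |z|^5 = 4 * 8^5
Step 2: By maximum modulus principle, maximum is on boundary.
Step 3: Maximum = 4 * 32768 = 131072

131072


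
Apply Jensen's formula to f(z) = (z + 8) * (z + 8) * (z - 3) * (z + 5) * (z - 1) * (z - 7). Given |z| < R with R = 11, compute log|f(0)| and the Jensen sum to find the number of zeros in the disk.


Jensen's formula: (1/2pi)*integral log|f(Re^it)|dt = log|f(0)| + sum_{|a_k|<R} log(R/|a_k|)
Step 1: f(0) = 8 * 8 * (-3) * 5 * (-1) * (-7) = -6720
Step 2: log|f(0)| = log|-8| + log|-8| + log|3| + log|-5| + log|1| + log|7| = 8.8128
Step 3: Zeros inside |z| < 11: -8, -8, 3, -5, 1, 7
Step 4: Jensen sum = log(11/8) + log(11/8) + log(11/3) + log(11/5) + log(11/1) + log(11/7) = 5.5745
Step 5: n(R) = number of terms in the Jensen sum = count of zeros inside |z| < 11 = 6

6


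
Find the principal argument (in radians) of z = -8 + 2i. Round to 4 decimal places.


Step 1: z = -8 + 2i
Step 2: arg(z) = atan2(2, -8)
Step 3: arg(z) = 2.8966

2.8966


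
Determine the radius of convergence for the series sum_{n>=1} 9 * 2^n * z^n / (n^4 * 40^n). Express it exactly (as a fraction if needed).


Step 1: General term a_n = 9 * 2^n / (n^4 * 40^n)
Step 2: By the root test, |a_n|^(1/n) = 9^(1/n) * 2 / (n^(4/n) * 40) -> 2/40 as n -> infinity (since 9^(1/n) -> 1 and n^(4/n) -> 1)
Step 3: R = 1/lim|a_n|^(1/n) = 40/2 = 20

20


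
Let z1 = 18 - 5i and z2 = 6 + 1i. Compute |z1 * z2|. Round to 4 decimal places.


Step 1: |z1| = sqrt(18^2 + (-5)^2) = sqrt(349)
Step 2: |z2| = sqrt(6^2 + 1^2) = sqrt(37)
Step 3: |z1*z2| = |z1|*|z2| = sqrt(349) * sqrt(37) = sqrt(349 * 37) = sqrt(12913)
Step 4: = 113.6354

113.6354


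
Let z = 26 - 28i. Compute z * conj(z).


Step 1: conj(z) = 26 + 28i
Step 2: z * conj(z) = 26^2 + (-28)^2
Step 3: = 676 + 784 = 1460

1460
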